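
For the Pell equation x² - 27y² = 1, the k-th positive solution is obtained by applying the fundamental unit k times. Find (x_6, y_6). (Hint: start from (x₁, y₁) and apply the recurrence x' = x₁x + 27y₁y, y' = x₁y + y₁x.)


Step 1: Find the fundamental solution (x₁, y₁) of x² - 27y² = 1.
  Expand √27 as a continued fraction. a₀ = ⌊√27⌋ = 5; iterate m_{k+1} = d_k·a_k − m_k, d_{k+1} = (27 − m_{k+1}²)/d_k, a_{k+1} = ⌊(a₀ + m_{k+1})/d_{k+1}⌋ (starting m₀ = 0, d₀ = 1), with convergents p_k = a_k·p_{k-1} + p_{k-2}, q_k = a_k·q_{k-1} + q_{k-2} (p₋₁ = 1, q₋₁ = 0):
  k = 0: a₀ = 5; p₀/q₀ = 5/1; p₀² − 27·q₀² = 25 − 27 = -2.
  k = 1: m = 5, d = 2, a = ⌊(5 + 5)/2⌋ = 5; p/q = (5·5 + 1)/(5·1 + 0) = 26/5; p² − 27·q² = 676 − 675 = 1.
  The first convergent with p² − 27·q² = 1 gives the fundamental solution (x₁, y₁) = (26, 5).
Step 2: Apply the recurrence (x_{n+1}, y_{n+1}) = (x₁x_n + 27y₁y_n, x₁y_n + y₁x_n) repeatedly.
  From (x_1, y_1) = (26, 5): x_2 = 26·26 + 27·5·5 = 1351; y_2 = 26·5 + 5·26 = 260.
  From (x_2, y_2) = (1351, 260): x_3 = 26·1351 + 27·5·260 = 70226; y_3 = 26·260 + 5·1351 = 13515.
  From (x_3, y_3) = (70226, 13515): x_4 = 26·70226 + 27·5·13515 = 3650401; y_4 = 26·13515 + 5·70226 = 702520.
  From (x_4, y_4) = (3650401, 702520): x_5 = 26·3650401 + 27·5·702520 = 189750626; y_5 = 26·702520 + 5·3650401 = 36517525.
  From (x_5, y_5) = (189750626, 36517525): x_6 = 26·189750626 + 27·5·36517525 = 9863382151; y_6 = 26·36517525 + 5·189750626 = 1898208780.
Step 3: Verify x_6² - 27·y_6² = 97286307456665386801 - 97286307456665386800 = 1 (should be 1). ✓

(x_1, y_1) = (26, 5); (x_6, y_6) = (9863382151, 1898208780).


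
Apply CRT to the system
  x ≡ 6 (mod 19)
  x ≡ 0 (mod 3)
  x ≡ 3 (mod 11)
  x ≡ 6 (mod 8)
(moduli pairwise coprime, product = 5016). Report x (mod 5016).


Product of moduli M = 19 · 3 · 11 · 8 = 5016.
Merge one congruence at a time:
  Start: x ≡ 6 (mod 19).
  Combine with x ≡ 0 (mod 3); new modulus lcm = 57.
    Write x = 6 + 19·t and substitute into x ≡ 0 (mod 3): 19·t ≡ 0 − 6 = -6 (mod 3).
    Reduce coefficients mod 3: 1·t ≡ 0 (mod 3).
    So t ≡ 0 (mod 3).
    Then x = 6 + 19·0 = 6, valid modulo lcm(19, 3) = 57: x ≡ 6 (mod 57).
  Combine with x ≡ 3 (mod 11); new modulus lcm = 627.
    Write x = 6 + 57·t and substitute into x ≡ 3 (mod 11): 57·t ≡ 3 − 6 = -3 (mod 11).
    Reduce coefficients mod 11: 2·t ≡ 8 (mod 11).
    The inverse of 2 mod 11 is 6 (since 2·6 = 12 = 1·11 + 1), so t ≡ 6·8 = 48 ≡ 4 (mod 11).
    Then x = 6 + 57·4 = 234, valid modulo lcm(57, 11) = 627: x ≡ 234 (mod 627).
  Combine with x ≡ 6 (mod 8); new modulus lcm = 5016.
    Write x = 234 + 627·t and substitute into x ≡ 6 (mod 8): 627·t ≡ 6 − 234 = -228 (mod 8).
    Reduce coefficients mod 8: 3·t ≡ 4 (mod 8).
    The inverse of 3 mod 8 is 3 (since 3·3 = 9 = 1·8 + 1), so t ≡ 3·4 = 12 ≡ 4 (mod 8).
    Then x = 234 + 627·4 = 2742, valid modulo lcm(627, 8) = 5016: x ≡ 2742 (mod 5016).
Verify against each original: 2742 mod 19 = 6, 2742 mod 3 = 0, 2742 mod 11 = 3, 2742 mod 8 = 6.

x ≡ 2742 (mod 5016).


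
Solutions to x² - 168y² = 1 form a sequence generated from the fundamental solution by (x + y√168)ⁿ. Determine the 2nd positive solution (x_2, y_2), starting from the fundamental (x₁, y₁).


Step 1: Find the fundamental solution (x₁, y₁) of x² - 168y² = 1.
  Expand √168 as a continued fraction. a₀ = ⌊√168⌋ = 12; iterate m_{k+1} = d_k·a_k − m_k, d_{k+1} = (168 − m_{k+1}²)/d_k, a_{k+1} = ⌊(a₀ + m_{k+1})/d_{k+1}⌋ (starting m₀ = 0, d₀ = 1), with convergents p_k = a_k·p_{k-1} + p_{k-2}, q_k = a_k·q_{k-1} + q_{k-2} (p₋₁ = 1, q₋₁ = 0):
  k = 0: a₀ = 12; p₀/q₀ = 12/1; p₀² − 168·q₀² = 144 − 168 = -24.
  k = 1: m = 12, d = 24, a = ⌊(12 + 12)/24⌋ = 1; p/q = (1·12 + 1)/(1·1 + 0) = 13/1; p² − 168·q² = 169 − 168 = 1.
  The first convergent with p² − 168·q² = 1 gives the fundamental solution (x₁, y₁) = (13, 1).
Step 2: Apply the recurrence (x_{n+1}, y_{n+1}) = (x₁x_n + 168y₁y_n, x₁y_n + y₁x_n) repeatedly.
  From (x_1, y_1) = (13, 1): x_2 = 13·13 + 168·1·1 = 337; y_2 = 13·1 + 1·13 = 26.
Step 3: Verify x_2² - 168·y_2² = 113569 - 113568 = 1 (should be 1). ✓

(x_1, y_1) = (13, 1); (x_2, y_2) = (337, 26).


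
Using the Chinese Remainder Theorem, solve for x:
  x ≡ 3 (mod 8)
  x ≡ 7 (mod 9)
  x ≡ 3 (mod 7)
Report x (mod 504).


Moduli 8, 9, 7 are pairwise coprime; by CRT there is a unique solution modulo M = 8 · 9 · 7 = 504.
Solve pairwise, accumulating the modulus:
  Start with x ≡ 3 (mod 8).
  Combine with x ≡ 7 (mod 9): since gcd(8, 9) = 1, we get a unique residue mod 72.
    Write x = 3 + 8·t and substitute into x ≡ 7 (mod 9): 8·t ≡ 7 − 3 = 4 (mod 9).
    The inverse of 8 mod 9 is 8 (since 8·8 = 64 = 7·9 + 1), so t ≡ 8·4 = 32 ≡ 5 (mod 9).
    Then x = 3 + 8·5 = 43, valid modulo lcm(8, 9) = 72: x ≡ 43 (mod 72).
  Combine with x ≡ 3 (mod 7): since gcd(72, 7) = 1, we get a unique residue mod 504.
    Write x = 43 + 72·t and substitute into x ≡ 3 (mod 7): 72·t ≡ 3 − 43 = -40 (mod 7).
    Reduce coefficients mod 7: 2·t ≡ 2 (mod 7).
    The inverse of 2 mod 7 is 4 (since 2·4 = 8 = 1·7 + 1), so t ≡ 4·2 = 8 ≡ 1 (mod 7).
    Then x = 43 + 72·1 = 115, valid modulo lcm(72, 7) = 504: x ≡ 115 (mod 504).
Verify: 115 mod 8 = 3 ✓, 115 mod 9 = 7 ✓, 115 mod 7 = 3 ✓.

x ≡ 115 (mod 504).


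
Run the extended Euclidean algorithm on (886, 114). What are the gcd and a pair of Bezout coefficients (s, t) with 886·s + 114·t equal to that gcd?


Euclidean algorithm on (886, 114) — divide until remainder is 0:
  886 = 7 · 114 + 88
  114 = 1 · 88 + 26
  88 = 3 · 26 + 10
  26 = 2 · 10 + 6
  10 = 1 · 6 + 4
  6 = 1 · 4 + 2
  4 = 2 · 2 + 0
gcd(886, 114) = 2.
Track Bezout coefficients alongside the remainders: start with r₀ = 886 = a·1 + b·0 (s = 1, t = 0) and r₁ = 114 = a·0 + b·1 (s = 0, t = 1); each new remainder r_{k+1} = r_{k-1} − q_k·r_k inherits s_{k+1} = s_{k-1} − q_k·s_k, t_{k+1} = t_{k-1} − q_k·t_k, so r_k = a·s_k + b·t_k at every step:
  q = 7: r = 88, s = 1 − 7·0 = 1, t = 0 − 7·1 = -7  (check: 886·1 + 114·(-7) = 88)
  q = 1: r = 26, s = 0 − 1·1 = -1, t = 1 − 1·(-7) = 8  (check: 886·(-1) + 114·8 = 26)
  q = 3: r = 10, s = 1 − 3·(-1) = 4, t = -7 − 3·8 = -31  (check: 886·4 + 114·(-31) = 10)
  q = 2: r = 6, s = -1 − 2·4 = -9, t = 8 − 2·(-31) = 70  (check: 886·(-9) + 114·70 = 6)
  q = 1: r = 4, s = 4 − 1·(-9) = 13, t = -31 − 1·70 = -101  (check: 886·13 + 114·(-101) = 4)
  q = 1: r = 2, s = -9 − 1·13 = -22, t = 70 − 1·(-101) = 171  (check: 886·(-22) + 114·171 = 2)
The row with r = 2 (the gcd) gives the Bezout coefficients s = -22, t = 171.
Result: 886 · (-22) + 114 · (171) = 2.

gcd(886, 114) = 2; s = -22, t = 171 (check: 886·(-22) + 114·171 = 2).


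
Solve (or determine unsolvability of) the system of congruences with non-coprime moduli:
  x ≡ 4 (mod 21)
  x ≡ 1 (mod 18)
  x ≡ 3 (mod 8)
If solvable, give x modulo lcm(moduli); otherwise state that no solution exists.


Moduli 21, 18, 8 are not pairwise coprime, so CRT works modulo lcm(m_i) when all pairwise compatibility conditions hold.
Pairwise compatibility: gcd(m_i, m_j) must divide a_i - a_j for every pair.
Merge one congruence at a time:
  Start: x ≡ 4 (mod 21).
  Combine with x ≡ 1 (mod 18): gcd(21, 18) = 3; 1 - 4 = -3, which IS divisible by 3, so compatible.
    Write x = 4 + 21·t and substitute into x ≡ 1 (mod 18): 21·t ≡ 1 − 4 = -3 (mod 18).
    Divide the congruence (and modulus) by g = 3: 7·t ≡ -1 (mod 6).
    Reduce coefficients mod 6: 1·t ≡ 5 (mod 6).
    So t ≡ 5 (mod 6).
    Then x = 4 + 21·5 = 109, valid modulo lcm(21, 18) = 126: x ≡ 109 (mod 126).
  Combine with x ≡ 3 (mod 8): gcd(126, 8) = 2; 3 - 109 = -106, which IS divisible by 2, so compatible.
    Write x = 109 + 126·t and substitute into x ≡ 3 (mod 8): 126·t ≡ 3 − 109 = -106 (mod 8).
    Divide the congruence (and modulus) by g = 2: 63·t ≡ -53 (mod 4).
    Reduce coefficients mod 4: 3·t ≡ 3 (mod 4).
    The inverse of 3 mod 4 is 3 (since 3·3 = 9 = 2·4 + 1), so t ≡ 3·3 = 9 ≡ 1 (mod 4).
    Then x = 109 + 126·1 = 235, valid modulo lcm(126, 8) = 504: x ≡ 235 (mod 504).
Verify: 235 mod 21 = 4, 235 mod 18 = 1, 235 mod 8 = 3.

x ≡ 235 (mod 504).


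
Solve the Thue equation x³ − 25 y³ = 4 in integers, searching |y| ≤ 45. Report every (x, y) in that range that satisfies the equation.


The equation is x³ - 25y³ = 4. For fixed y, x³ = 25·y³ + 4, so a solution requires the RHS to be a perfect cube.
Strategy: iterate y from -45 to 45, compute RHS = 25·y³ + 4, and check whether it is a (positive or negative) perfect cube.
Check small values of y:
  y = 0: RHS = 4 is not a perfect cube.
  y = 1: RHS = 29 is not a perfect cube.
  y = -1: RHS = -21 is not a perfect cube.
  y = 2: RHS = 204 is not a perfect cube.
  y = -2: RHS = -196 is not a perfect cube.
  y = 3: RHS = 679 is not a perfect cube.
  y = -3: RHS = -671 is not a perfect cube.
Continuing the search up to |y| = 45 finds no solutions either.
No (x, y) in the scanned range satisfies the equation.

No integer solutions with |y| ≤ 45.


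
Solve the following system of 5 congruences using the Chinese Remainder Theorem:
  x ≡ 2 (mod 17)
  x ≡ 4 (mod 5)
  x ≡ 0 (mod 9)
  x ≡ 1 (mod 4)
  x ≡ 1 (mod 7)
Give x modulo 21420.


Product of moduli M = 17 · 5 · 9 · 4 · 7 = 21420.
Merge one congruence at a time:
  Start: x ≡ 2 (mod 17).
  Combine with x ≡ 4 (mod 5); new modulus lcm = 85.
    Write x = 2 + 17·t and substitute into x ≡ 4 (mod 5): 17·t ≡ 4 − 2 = 2 (mod 5).
    Reduce coefficients mod 5: 2·t ≡ 2 (mod 5).
    The inverse of 2 mod 5 is 3 (since 2·3 = 6 = 1·5 + 1), so t ≡ 3·2 = 6 ≡ 1 (mod 5).
    Then x = 2 + 17·1 = 19, valid modulo lcm(17, 5) = 85: x ≡ 19 (mod 85).
  Combine with x ≡ 0 (mod 9); new modulus lcm = 765.
    Write x = 19 + 85·t and substitute into x ≡ 0 (mod 9): 85·t ≡ 0 − 19 = -19 (mod 9).
    Reduce coefficients mod 9: 4·t ≡ 8 (mod 9).
    The inverse of 4 mod 9 is 7 (since 4·7 = 28 = 3·9 + 1), so t ≡ 7·8 = 56 ≡ 2 (mod 9).
    Then x = 19 + 85·2 = 189, valid modulo lcm(85, 9) = 765: x ≡ 189 (mod 765).
  Combine with x ≡ 1 (mod 4); new modulus lcm = 3060.
    Write x = 189 + 765·t and substitute into x ≡ 1 (mod 4): 765·t ≡ 1 − 189 = -188 (mod 4).
    Reduce coefficients mod 4: 1·t ≡ 0 (mod 4).
    So t ≡ 0 (mod 4).
    Then x = 189 + 765·0 = 189, valid modulo lcm(765, 4) = 3060: x ≡ 189 (mod 3060).
  Combine with x ≡ 1 (mod 7); new modulus lcm = 21420.
    Write x = 189 + 3060·t and substitute into x ≡ 1 (mod 7): 3060·t ≡ 1 − 189 = -188 (mod 7).
    Reduce coefficients mod 7: 1·t ≡ 1 (mod 7).
    So t ≡ 1 (mod 7).
    Then x = 189 + 3060·1 = 3249, valid modulo lcm(3060, 7) = 21420: x ≡ 3249 (mod 21420).
Verify against each original: 3249 mod 17 = 2, 3249 mod 5 = 4, 3249 mod 9 = 0, 3249 mod 4 = 1, 3249 mod 7 = 1.

x ≡ 3249 (mod 21420).


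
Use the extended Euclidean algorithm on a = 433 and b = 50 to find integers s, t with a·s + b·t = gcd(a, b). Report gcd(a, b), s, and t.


Euclidean algorithm on (433, 50) — divide until remainder is 0:
  433 = 8 · 50 + 33
  50 = 1 · 33 + 17
  33 = 1 · 17 + 16
  17 = 1 · 16 + 1
  16 = 16 · 1 + 0
gcd(433, 50) = 1.
Track Bezout coefficients alongside the remainders: start with r₀ = 433 = a·1 + b·0 (s = 1, t = 0) and r₁ = 50 = a·0 + b·1 (s = 0, t = 1); each new remainder r_{k+1} = r_{k-1} − q_k·r_k inherits s_{k+1} = s_{k-1} − q_k·s_k, t_{k+1} = t_{k-1} − q_k·t_k, so r_k = a·s_k + b·t_k at every step:
  q = 8: r = 33, s = 1 − 8·0 = 1, t = 0 − 8·1 = -8  (check: 433·1 + 50·(-8) = 33)
  q = 1: r = 17, s = 0 − 1·1 = -1, t = 1 − 1·(-8) = 9  (check: 433·(-1) + 50·9 = 17)
  q = 1: r = 16, s = 1 − 1·(-1) = 2, t = -8 − 1·9 = -17  (check: 433·2 + 50·(-17) = 16)
  q = 1: r = 1, s = -1 − 1·2 = -3, t = 9 − 1·(-17) = 26  (check: 433·(-3) + 50·26 = 1)
The row with r = 1 (the gcd) gives the Bezout coefficients s = -3, t = 26.
Result: 433 · (-3) + 50 · (26) = 1.

gcd(433, 50) = 1; s = -3, t = 26 (check: 433·(-3) + 50·26 = 1).


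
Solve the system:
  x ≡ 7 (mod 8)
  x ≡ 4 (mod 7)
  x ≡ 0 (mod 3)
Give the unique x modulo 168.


Moduli 8, 7, 3 are pairwise coprime; by CRT there is a unique solution modulo M = 8 · 7 · 3 = 168.
Solve pairwise, accumulating the modulus:
  Start with x ≡ 7 (mod 8).
  Combine with x ≡ 4 (mod 7): since gcd(8, 7) = 1, we get a unique residue mod 56.
    Write x = 7 + 8·t and substitute into x ≡ 4 (mod 7): 8·t ≡ 4 − 7 = -3 (mod 7).
    Reduce coefficients mod 7: 1·t ≡ 4 (mod 7).
    So t ≡ 4 (mod 7).
    Then x = 7 + 8·4 = 39, valid modulo lcm(8, 7) = 56: x ≡ 39 (mod 56).
  Combine with x ≡ 0 (mod 3): since gcd(56, 3) = 1, we get a unique residue mod 168.
    Write x = 39 + 56·t and substitute into x ≡ 0 (mod 3): 56·t ≡ 0 − 39 = -39 (mod 3).
    Reduce coefficients mod 3: 2·t ≡ 0 (mod 3).
    The inverse of 2 mod 3 is 2 (since 2·2 = 4 = 1·3 + 1), so t ≡ 2·0 = 0 ≡ 0 (mod 3).
    Then x = 39 + 56·0 = 39, valid modulo lcm(56, 3) = 168: x ≡ 39 (mod 168).
Verify: 39 mod 8 = 7 ✓, 39 mod 7 = 4 ✓, 39 mod 3 = 0 ✓.

x ≡ 39 (mod 168).


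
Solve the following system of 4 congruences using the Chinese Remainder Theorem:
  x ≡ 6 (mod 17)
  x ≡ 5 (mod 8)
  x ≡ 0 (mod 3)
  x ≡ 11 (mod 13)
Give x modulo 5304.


Product of moduli M = 17 · 8 · 3 · 13 = 5304.
Merge one congruence at a time:
  Start: x ≡ 6 (mod 17).
  Combine with x ≡ 5 (mod 8); new modulus lcm = 136.
    Write x = 6 + 17·t and substitute into x ≡ 5 (mod 8): 17·t ≡ 5 − 6 = -1 (mod 8).
    Reduce coefficients mod 8: 1·t ≡ 7 (mod 8).
    So t ≡ 7 (mod 8).
    Then x = 6 + 17·7 = 125, valid modulo lcm(17, 8) = 136: x ≡ 125 (mod 136).
  Combine with x ≡ 0 (mod 3); new modulus lcm = 408.
    Write x = 125 + 136·t and substitute into x ≡ 0 (mod 3): 136·t ≡ 0 − 125 = -125 (mod 3).
    Reduce coefficients mod 3: 1·t ≡ 1 (mod 3).
    So t ≡ 1 (mod 3).
    Then x = 125 + 136·1 = 261, valid modulo lcm(136, 3) = 408: x ≡ 261 (mod 408).
  Combine with x ≡ 11 (mod 13); new modulus lcm = 5304.
    Write x = 261 + 408·t and substitute into x ≡ 11 (mod 13): 408·t ≡ 11 − 261 = -250 (mod 13).
    Reduce coefficients mod 13: 5·t ≡ 10 (mod 13).
    The inverse of 5 mod 13 is 8 (since 5·8 = 40 = 3·13 + 1), so t ≡ 8·10 = 80 ≡ 2 (mod 13).
    Then x = 261 + 408·2 = 1077, valid modulo lcm(408, 13) = 5304: x ≡ 1077 (mod 5304).
Verify against each original: 1077 mod 17 = 6, 1077 mod 8 = 5, 1077 mod 3 = 0, 1077 mod 13 = 11.

x ≡ 1077 (mod 5304).


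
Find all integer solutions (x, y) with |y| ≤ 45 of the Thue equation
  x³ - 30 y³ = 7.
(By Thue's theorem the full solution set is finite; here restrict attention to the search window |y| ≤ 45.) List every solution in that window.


The equation is x³ - 30y³ = 7. For fixed y, x³ = 30·y³ + 7, so a solution requires the RHS to be a perfect cube.
Strategy: iterate y from -45 to 45, compute RHS = 30·y³ + 7, and check whether it is a (positive or negative) perfect cube.
Check small values of y:
  y = 0: RHS = 7 is not a perfect cube.
  y = 1: RHS = 37 is not a perfect cube.
  y = -1: RHS = -23 is not a perfect cube.
  y = 2: RHS = 247 is not a perfect cube.
  y = -2: RHS = -233 is not a perfect cube.
  y = 3: RHS = 817 is not a perfect cube.
  y = -3: RHS = -803 is not a perfect cube.
Continuing the search up to |y| = 45 finds no solutions either.
No (x, y) in the scanned range satisfies the equation.

No integer solutions with |y| ≤ 45.


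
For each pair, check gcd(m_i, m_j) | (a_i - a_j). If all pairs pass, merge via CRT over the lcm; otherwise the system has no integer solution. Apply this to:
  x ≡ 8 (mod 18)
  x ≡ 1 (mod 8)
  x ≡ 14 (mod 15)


Moduli 18, 8, 15 are not pairwise coprime, so CRT works modulo lcm(m_i) when all pairwise compatibility conditions hold.
Pairwise compatibility: gcd(m_i, m_j) must divide a_i - a_j for every pair.
Merge one congruence at a time:
  Start: x ≡ 8 (mod 18).
  Combine with x ≡ 1 (mod 8): gcd(18, 8) = 2, and 1 - 8 = -7 is NOT divisible by 2.
    ⇒ system is inconsistent (no integer solution).

No solution (the system is inconsistent).


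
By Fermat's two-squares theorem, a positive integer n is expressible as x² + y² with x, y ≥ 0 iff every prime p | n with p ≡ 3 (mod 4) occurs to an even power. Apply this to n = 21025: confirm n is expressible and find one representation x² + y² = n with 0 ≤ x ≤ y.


Step 1: Factor n = 21025 = 5^2 · 29^2.
Step 2: Check the mod-4 condition on each prime factor: 5 ≡ 1 (mod 4), exponent 2; 29 ≡ 1 (mod 4), exponent 2.
All primes ≡ 3 (mod 4) appear to even exponent (or don't appear), so by the two-squares theorem n IS expressible as a sum of two squares.
Step 3: Build a representation. Group n = k² · m with k = 5 and m = 29 · 29 = 841 (a product of primes ≡ 1 (mod 4)); a representation of m scales to one of n via (k·x)² + (k·y)² = k²(x² + y²). Each prime p ≡ 1 (mod 4) is itself a sum of two squares; find a² by testing p − a² for a perfect square:
  29: 29 − 1² = 28, 29 − 2² = 25 = 5² ⇒ 29 = 2² + 5².
  Combine using the Brahmagupta–Fibonacci identity (a² + b²)(c² + d²) = (ac − bd)² + (ad + bc)² = (ac + bd)² + (ad − bc)²:
  29 · 29 = 841: from (2² + 5²)(2² + 5²), take (2·2 − 5·5, 2·5 + 5·2) = (4 − 25, 10 + 10) = (-21, 20); dropping signs (only squares matter) gives (21, 20); check 21² + 20² = 441 + 400 = 841 ✓.
  Scale by k = 5: (5·21, 5·20) = (105, 100).
Step 4: Order so x ≤ y and verify: 100² + 105² = 10000 + 11025 = 21025 = n. ✓

n = 21025 = 100² + 105² (one valid representation with x ≤ y).


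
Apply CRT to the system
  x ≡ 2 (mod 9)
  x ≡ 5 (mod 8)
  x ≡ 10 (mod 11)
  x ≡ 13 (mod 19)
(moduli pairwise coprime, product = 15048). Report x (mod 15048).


Product of moduli M = 9 · 8 · 11 · 19 = 15048.
Merge one congruence at a time:
  Start: x ≡ 2 (mod 9).
  Combine with x ≡ 5 (mod 8); new modulus lcm = 72.
    Write x = 2 + 9·t and substitute into x ≡ 5 (mod 8): 9·t ≡ 5 − 2 = 3 (mod 8).
    Reduce coefficients mod 8: 1·t ≡ 3 (mod 8).
    So t ≡ 3 (mod 8).
    Then x = 2 + 9·3 = 29, valid modulo lcm(9, 8) = 72: x ≡ 29 (mod 72).
  Combine with x ≡ 10 (mod 11); new modulus lcm = 792.
    Write x = 29 + 72·t and substitute into x ≡ 10 (mod 11): 72·t ≡ 10 − 29 = -19 (mod 11).
    Reduce coefficients mod 11: 6·t ≡ 3 (mod 11).
    The inverse of 6 mod 11 is 2 (since 6·2 = 12 = 1·11 + 1), so t ≡ 2·3 = 6 ≡ 6 (mod 11).
    Then x = 29 + 72·6 = 461, valid modulo lcm(72, 11) = 792: x ≡ 461 (mod 792).
  Combine with x ≡ 13 (mod 19); new modulus lcm = 15048.
    Write x = 461 + 792·t and substitute into x ≡ 13 (mod 19): 792·t ≡ 13 − 461 = -448 (mod 19).
    Reduce coefficients mod 19: 13·t ≡ 8 (mod 19).
    The inverse of 13 mod 19 is 3 (since 13·3 = 39 = 2·19 + 1), so t ≡ 3·8 = 24 ≡ 5 (mod 19).
    Then x = 461 + 792·5 = 4421, valid modulo lcm(792, 19) = 15048: x ≡ 4421 (mod 15048).
Verify against each original: 4421 mod 9 = 2, 4421 mod 8 = 5, 4421 mod 11 = 10, 4421 mod 19 = 13.

x ≡ 4421 (mod 15048).


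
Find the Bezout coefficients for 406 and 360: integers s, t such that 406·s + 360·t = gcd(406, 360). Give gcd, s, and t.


Euclidean algorithm on (406, 360) — divide until remainder is 0:
  406 = 1 · 360 + 46
  360 = 7 · 46 + 38
  46 = 1 · 38 + 8
  38 = 4 · 8 + 6
  8 = 1 · 6 + 2
  6 = 3 · 2 + 0
gcd(406, 360) = 2.
Track Bezout coefficients alongside the remainders: start with r₀ = 406 = a·1 + b·0 (s = 1, t = 0) and r₁ = 360 = a·0 + b·1 (s = 0, t = 1); each new remainder r_{k+1} = r_{k-1} − q_k·r_k inherits s_{k+1} = s_{k-1} − q_k·s_k, t_{k+1} = t_{k-1} − q_k·t_k, so r_k = a·s_k + b·t_k at every step:
  q = 1: r = 46, s = 1 − 1·0 = 1, t = 0 − 1·1 = -1  (check: 406·1 + 360·(-1) = 46)
  q = 7: r = 38, s = 0 − 7·1 = -7, t = 1 − 7·(-1) = 8  (check: 406·(-7) + 360·8 = 38)
  q = 1: r = 8, s = 1 − 1·(-7) = 8, t = -1 − 1·8 = -9  (check: 406·8 + 360·(-9) = 8)
  q = 4: r = 6, s = -7 − 4·8 = -39, t = 8 − 4·(-9) = 44  (check: 406·(-39) + 360·44 = 6)
  q = 1: r = 2, s = 8 − 1·(-39) = 47, t = -9 − 1·44 = -53  (check: 406·47 + 360·(-53) = 2)
The row with r = 2 (the gcd) gives the Bezout coefficients s = 47, t = -53.
Result: 406 · (47) + 360 · (-53) = 2.

gcd(406, 360) = 2; s = 47, t = -53 (check: 406·47 + 360·(-53) = 2).


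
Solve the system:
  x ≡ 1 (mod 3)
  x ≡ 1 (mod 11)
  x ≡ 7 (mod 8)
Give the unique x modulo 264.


Moduli 3, 11, 8 are pairwise coprime; by CRT there is a unique solution modulo M = 3 · 11 · 8 = 264.
Solve pairwise, accumulating the modulus:
  Start with x ≡ 1 (mod 3).
  Combine with x ≡ 1 (mod 11): since gcd(3, 11) = 1, we get a unique residue mod 33.
    Write x = 1 + 3·t and substitute into x ≡ 1 (mod 11): 3·t ≡ 1 − 1 = 0 (mod 11).
    The inverse of 3 mod 11 is 4 (since 3·4 = 12 = 1·11 + 1), so t ≡ 4·0 = 0 ≡ 0 (mod 11).
    Then x = 1 + 3·0 = 1, valid modulo lcm(3, 11) = 33: x ≡ 1 (mod 33).
  Combine with x ≡ 7 (mod 8): since gcd(33, 8) = 1, we get a unique residue mod 264.
    Write x = 1 + 33·t and substitute into x ≡ 7 (mod 8): 33·t ≡ 7 − 1 = 6 (mod 8).
    Reduce coefficients mod 8: 1·t ≡ 6 (mod 8).
    So t ≡ 6 (mod 8).
    Then x = 1 + 33·6 = 199, valid modulo lcm(33, 8) = 264: x ≡ 199 (mod 264).
Verify: 199 mod 3 = 1 ✓, 199 mod 11 = 1 ✓, 199 mod 8 = 7 ✓.

x ≡ 199 (mod 264).


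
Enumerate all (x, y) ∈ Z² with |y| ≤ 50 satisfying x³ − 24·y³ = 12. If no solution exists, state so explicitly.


The equation is x³ - 24y³ = 12. For fixed y, x³ = 24·y³ + 12, so a solution requires the RHS to be a perfect cube.
Strategy: iterate y from -50 to 50, compute RHS = 24·y³ + 12, and check whether it is a (positive or negative) perfect cube.
Check small values of y:
  y = 0: RHS = 12 is not a perfect cube.
  y = 1: RHS = 36 is not a perfect cube.
  y = -1: RHS = -12 is not a perfect cube.
  y = 2: RHS = 204 is not a perfect cube.
  y = -2: RHS = -180 is not a perfect cube.
  y = 3: RHS = 660 is not a perfect cube.
  y = -3: RHS = -636 is not a perfect cube.
Continuing the search up to |y| = 50 finds no solutions either.
No (x, y) in the scanned range satisfies the equation.

No integer solutions with |y| ≤ 50.


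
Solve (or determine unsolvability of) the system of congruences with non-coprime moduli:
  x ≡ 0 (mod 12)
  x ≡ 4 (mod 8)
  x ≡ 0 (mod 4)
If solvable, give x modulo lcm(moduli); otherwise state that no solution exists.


Moduli 12, 8, 4 are not pairwise coprime, so CRT works modulo lcm(m_i) when all pairwise compatibility conditions hold.
Pairwise compatibility: gcd(m_i, m_j) must divide a_i - a_j for every pair.
Merge one congruence at a time:
  Start: x ≡ 0 (mod 12).
  Combine with x ≡ 4 (mod 8): gcd(12, 8) = 4; 4 - 0 = 4, which IS divisible by 4, so compatible.
    Write x = 0 + 12·t and substitute into x ≡ 4 (mod 8): 12·t ≡ 4 − 0 = 4 (mod 8).
    Divide the congruence (and modulus) by g = 4: 3·t ≡ 1 (mod 2).
    Reduce coefficients mod 2: 1·t ≡ 1 (mod 2).
    So t ≡ 1 (mod 2).
    Then x = 0 + 12·1 = 12, valid modulo lcm(12, 8) = 24: x ≡ 12 (mod 24).
  Combine with x ≡ 0 (mod 4): gcd(24, 4) = 4; 0 - 12 = -12, which IS divisible by 4, so compatible.
    Write x = 12 + 24·t and substitute into x ≡ 0 (mod 4): 24·t ≡ 0 − 12 = -12 (mod 4).
    Divide the congruence (and modulus) by g = 4: 6·t ≡ -3 (mod 1).
    Modulo 1 every t works; take t = 0.
    Then x = 12 + 24·0 = 12, valid modulo lcm(24, 4) = 24: x ≡ 12 (mod 24).
Verify: 12 mod 12 = 0, 12 mod 8 = 4, 12 mod 4 = 0.

x ≡ 12 (mod 24).


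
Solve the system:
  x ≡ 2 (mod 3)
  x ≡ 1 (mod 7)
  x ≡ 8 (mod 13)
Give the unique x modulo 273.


Moduli 3, 7, 13 are pairwise coprime; by CRT there is a unique solution modulo M = 3 · 7 · 13 = 273.
Solve pairwise, accumulating the modulus:
  Start with x ≡ 2 (mod 3).
  Combine with x ≡ 1 (mod 7): since gcd(3, 7) = 1, we get a unique residue mod 21.
    Write x = 2 + 3·t and substitute into x ≡ 1 (mod 7): 3·t ≡ 1 − 2 = -1 (mod 7).
    Reduce coefficients mod 7: 3·t ≡ 6 (mod 7).
    The inverse of 3 mod 7 is 5 (since 3·5 = 15 = 2·7 + 1), so t ≡ 5·6 = 30 ≡ 2 (mod 7).
    Then x = 2 + 3·2 = 8, valid modulo lcm(3, 7) = 21: x ≡ 8 (mod 21).
  Combine with x ≡ 8 (mod 13): since gcd(21, 13) = 1, we get a unique residue mod 273.
    Write x = 8 + 21·t and substitute into x ≡ 8 (mod 13): 21·t ≡ 8 − 8 = 0 (mod 13).
    Reduce coefficients mod 13: 8·t ≡ 0 (mod 13).
    The inverse of 8 mod 13 is 5 (since 8·5 = 40 = 3·13 + 1), so t ≡ 5·0 = 0 ≡ 0 (mod 13).
    Then x = 8 + 21·0 = 8, valid modulo lcm(21, 13) = 273: x ≡ 8 (mod 273).
Verify: 8 mod 3 = 2 ✓, 8 mod 7 = 1 ✓, 8 mod 13 = 8 ✓.

x ≡ 8 (mod 273).


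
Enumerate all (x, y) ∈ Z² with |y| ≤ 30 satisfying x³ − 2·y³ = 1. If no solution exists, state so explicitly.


The equation is x³ - 2y³ = 1. For fixed y, x³ = 2·y³ + 1, so a solution requires the RHS to be a perfect cube.
Strategy: iterate y from -30 to 30, compute RHS = 2·y³ + 1, and check whether it is a (positive or negative) perfect cube.
Check small values of y:
  y = 0: RHS = 1 = (1)³ ⇒ x = 1 works.
  y = 1: RHS = 3 is not a perfect cube.
  y = -1: RHS = -1 = (-1)³ ⇒ x = -1 works.
  y = 2: RHS = 17 is not a perfect cube.
  y = -2: RHS = -15 is not a perfect cube.
  y = 3: RHS = 55 is not a perfect cube.
  y = -3: RHS = -53 is not a perfect cube.
Continuing the search up to |y| = 30 finds no further solutions beyond those listed.
Collected solutions: (1, 0), (-1, -1).

Solutions (with |y| ≤ 30): (1, 0), (-1, -1).


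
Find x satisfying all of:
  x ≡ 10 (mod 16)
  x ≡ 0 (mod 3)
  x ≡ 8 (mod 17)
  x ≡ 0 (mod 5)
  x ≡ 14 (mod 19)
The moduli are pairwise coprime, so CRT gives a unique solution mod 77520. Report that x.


Product of moduli M = 16 · 3 · 17 · 5 · 19 = 77520.
Merge one congruence at a time:
  Start: x ≡ 10 (mod 16).
  Combine with x ≡ 0 (mod 3); new modulus lcm = 48.
    Write x = 10 + 16·t and substitute into x ≡ 0 (mod 3): 16·t ≡ 0 − 10 = -10 (mod 3).
    Reduce coefficients mod 3: 1·t ≡ 2 (mod 3).
    So t ≡ 2 (mod 3).
    Then x = 10 + 16·2 = 42, valid modulo lcm(16, 3) = 48: x ≡ 42 (mod 48).
  Combine with x ≡ 8 (mod 17); new modulus lcm = 816.
    Write x = 42 + 48·t and substitute into x ≡ 8 (mod 17): 48·t ≡ 8 − 42 = -34 (mod 17).
    Reduce coefficients mod 17: 14·t ≡ 0 (mod 17).
    The inverse of 14 mod 17 is 11 (since 14·11 = 154 = 9·17 + 1), so t ≡ 11·0 = 0 ≡ 0 (mod 17).
    Then x = 42 + 48·0 = 42, valid modulo lcm(48, 17) = 816: x ≡ 42 (mod 816).
  Combine with x ≡ 0 (mod 5); new modulus lcm = 4080.
    Write x = 42 + 816·t and substitute into x ≡ 0 (mod 5): 816·t ≡ 0 − 42 = -42 (mod 5).
    Reduce coefficients mod 5: 1·t ≡ 3 (mod 5).
    So t ≡ 3 (mod 5).
    Then x = 42 + 816·3 = 2490, valid modulo lcm(816, 5) = 4080: x ≡ 2490 (mod 4080).
  Combine with x ≡ 14 (mod 19); new modulus lcm = 77520.
    Write x = 2490 + 4080·t and substitute into x ≡ 14 (mod 19): 4080·t ≡ 14 − 2490 = -2476 (mod 19).
    Reduce coefficients mod 19: 14·t ≡ 13 (mod 19).
    The inverse of 14 mod 19 is 15 (since 14·15 = 210 = 11·19 + 1), so t ≡ 15·13 = 195 ≡ 5 (mod 19).
    Then x = 2490 + 4080·5 = 22890, valid modulo lcm(4080, 19) = 77520: x ≡ 22890 (mod 77520).
Verify against each original: 22890 mod 16 = 10, 22890 mod 3 = 0, 22890 mod 17 = 8, 22890 mod 5 = 0, 22890 mod 19 = 14.

x ≡ 22890 (mod 77520).


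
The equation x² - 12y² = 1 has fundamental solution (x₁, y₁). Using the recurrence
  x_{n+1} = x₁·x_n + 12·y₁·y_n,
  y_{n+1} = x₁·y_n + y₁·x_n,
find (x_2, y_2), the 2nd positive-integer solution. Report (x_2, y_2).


Step 1: Find the fundamental solution (x₁, y₁) of x² - 12y² = 1.
  Expand √12 as a continued fraction. a₀ = ⌊√12⌋ = 3; iterate m_{k+1} = d_k·a_k − m_k, d_{k+1} = (12 − m_{k+1}²)/d_k, a_{k+1} = ⌊(a₀ + m_{k+1})/d_{k+1}⌋ (starting m₀ = 0, d₀ = 1), with convergents p_k = a_k·p_{k-1} + p_{k-2}, q_k = a_k·q_{k-1} + q_{k-2} (p₋₁ = 1, q₋₁ = 0):
  k = 0: a₀ = 3; p₀/q₀ = 3/1; p₀² − 12·q₀² = 9 − 12 = -3.
  k = 1: m = 3, d = 3, a = ⌊(3 + 3)/3⌋ = 2; p/q = (2·3 + 1)/(2·1 + 0) = 7/2; p² − 12·q² = 49 − 48 = 1.
  The first convergent with p² − 12·q² = 1 gives the fundamental solution (x₁, y₁) = (7, 2).
Step 2: Apply the recurrence (x_{n+1}, y_{n+1}) = (x₁x_n + 12y₁y_n, x₁y_n + y₁x_n) repeatedly.
  From (x_1, y_1) = (7, 2): x_2 = 7·7 + 12·2·2 = 97; y_2 = 7·2 + 2·7 = 28.
Step 3: Verify x_2² - 12·y_2² = 9409 - 9408 = 1 (should be 1). ✓

(x_1, y_1) = (7, 2); (x_2, y_2) = (97, 28).


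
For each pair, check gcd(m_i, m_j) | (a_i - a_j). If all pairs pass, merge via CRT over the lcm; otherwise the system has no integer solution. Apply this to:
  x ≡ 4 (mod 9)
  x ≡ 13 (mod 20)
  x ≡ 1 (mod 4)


Moduli 9, 20, 4 are not pairwise coprime, so CRT works modulo lcm(m_i) when all pairwise compatibility conditions hold.
Pairwise compatibility: gcd(m_i, m_j) must divide a_i - a_j for every pair.
Merge one congruence at a time:
  Start: x ≡ 4 (mod 9).
  Combine with x ≡ 13 (mod 20): gcd(9, 20) = 1; 13 - 4 = 9, which IS divisible by 1, so compatible.
    Write x = 4 + 9·t and substitute into x ≡ 13 (mod 20): 9·t ≡ 13 − 4 = 9 (mod 20).
    The inverse of 9 mod 20 is 9 (since 9·9 = 81 = 4·20 + 1), so t ≡ 9·9 = 81 ≡ 1 (mod 20).
    Then x = 4 + 9·1 = 13, valid modulo lcm(9, 20) = 180: x ≡ 13 (mod 180).
  Combine with x ≡ 1 (mod 4): gcd(180, 4) = 4; 1 - 13 = -12, which IS divisible by 4, so compatible.
    Write x = 13 + 180·t and substitute into x ≡ 1 (mod 4): 180·t ≡ 1 − 13 = -12 (mod 4).
    Divide the congruence (and modulus) by g = 4: 45·t ≡ -3 (mod 1).
    Modulo 1 every t works; take t = 0.
    Then x = 13 + 180·0 = 13, valid modulo lcm(180, 4) = 180: x ≡ 13 (mod 180).
Verify: 13 mod 9 = 4, 13 mod 20 = 13, 13 mod 4 = 1.

x ≡ 13 (mod 180).


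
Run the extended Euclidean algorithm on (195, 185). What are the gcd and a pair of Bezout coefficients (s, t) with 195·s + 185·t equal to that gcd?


Euclidean algorithm on (195, 185) — divide until remainder is 0:
  195 = 1 · 185 + 10
  185 = 18 · 10 + 5
  10 = 2 · 5 + 0
gcd(195, 185) = 5.
Track Bezout coefficients alongside the remainders: start with r₀ = 195 = a·1 + b·0 (s = 1, t = 0) and r₁ = 185 = a·0 + b·1 (s = 0, t = 1); each new remainder r_{k+1} = r_{k-1} − q_k·r_k inherits s_{k+1} = s_{k-1} − q_k·s_k, t_{k+1} = t_{k-1} − q_k·t_k, so r_k = a·s_k + b·t_k at every step:
  q = 1: r = 10, s = 1 − 1·0 = 1, t = 0 − 1·1 = -1  (check: 195·1 + 185·(-1) = 10)
  q = 18: r = 5, s = 0 − 18·1 = -18, t = 1 − 18·(-1) = 19  (check: 195·(-18) + 185·19 = 5)
The row with r = 5 (the gcd) gives the Bezout coefficients s = -18, t = 19.
Result: 195 · (-18) + 185 · (19) = 5.

gcd(195, 185) = 5; s = -18, t = 19 (check: 195·(-18) + 185·19 = 5).


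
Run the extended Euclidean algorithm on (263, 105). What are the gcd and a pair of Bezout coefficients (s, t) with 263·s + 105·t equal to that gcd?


Euclidean algorithm on (263, 105) — divide until remainder is 0:
  263 = 2 · 105 + 53
  105 = 1 · 53 + 52
  53 = 1 · 52 + 1
  52 = 52 · 1 + 0
gcd(263, 105) = 1.
Track Bezout coefficients alongside the remainders: start with r₀ = 263 = a·1 + b·0 (s = 1, t = 0) and r₁ = 105 = a·0 + b·1 (s = 0, t = 1); each new remainder r_{k+1} = r_{k-1} − q_k·r_k inherits s_{k+1} = s_{k-1} − q_k·s_k, t_{k+1} = t_{k-1} − q_k·t_k, so r_k = a·s_k + b·t_k at every step:
  q = 2: r = 53, s = 1 − 2·0 = 1, t = 0 − 2·1 = -2  (check: 263·1 + 105·(-2) = 53)
  q = 1: r = 52, s = 0 − 1·1 = -1, t = 1 − 1·(-2) = 3  (check: 263·(-1) + 105·3 = 52)
  q = 1: r = 1, s = 1 − 1·(-1) = 2, t = -2 − 1·3 = -5  (check: 263·2 + 105·(-5) = 1)
The row with r = 1 (the gcd) gives the Bezout coefficients s = 2, t = -5.
Result: 263 · (2) + 105 · (-5) = 1.

gcd(263, 105) = 1; s = 2, t = -5 (check: 263·2 + 105·(-5) = 1).


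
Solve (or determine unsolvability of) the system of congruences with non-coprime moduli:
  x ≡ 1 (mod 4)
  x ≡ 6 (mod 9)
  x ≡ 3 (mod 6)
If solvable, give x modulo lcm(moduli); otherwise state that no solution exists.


Moduli 4, 9, 6 are not pairwise coprime, so CRT works modulo lcm(m_i) when all pairwise compatibility conditions hold.
Pairwise compatibility: gcd(m_i, m_j) must divide a_i - a_j for every pair.
Merge one congruence at a time:
  Start: x ≡ 1 (mod 4).
  Combine with x ≡ 6 (mod 9): gcd(4, 9) = 1; 6 - 1 = 5, which IS divisible by 1, so compatible.
    Write x = 1 + 4·t and substitute into x ≡ 6 (mod 9): 4·t ≡ 6 − 1 = 5 (mod 9).
    The inverse of 4 mod 9 is 7 (since 4·7 = 28 = 3·9 + 1), so t ≡ 7·5 = 35 ≡ 8 (mod 9).
    Then x = 1 + 4·8 = 33, valid modulo lcm(4, 9) = 36: x ≡ 33 (mod 36).
  Combine with x ≡ 3 (mod 6): gcd(36, 6) = 6; 3 - 33 = -30, which IS divisible by 6, so compatible.
    Write x = 33 + 36·t and substitute into x ≡ 3 (mod 6): 36·t ≡ 3 − 33 = -30 (mod 6).
    Divide the congruence (and modulus) by g = 6: 6·t ≡ -5 (mod 1).
    Modulo 1 every t works; take t = 0.
    Then x = 33 + 36·0 = 33, valid modulo lcm(36, 6) = 36: x ≡ 33 (mod 36).
Verify: 33 mod 4 = 1, 33 mod 9 = 6, 33 mod 6 = 3.

x ≡ 33 (mod 36).


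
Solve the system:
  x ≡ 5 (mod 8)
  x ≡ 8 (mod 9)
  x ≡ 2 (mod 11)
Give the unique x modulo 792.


Moduli 8, 9, 11 are pairwise coprime; by CRT there is a unique solution modulo M = 8 · 9 · 11 = 792.
Solve pairwise, accumulating the modulus:
  Start with x ≡ 5 (mod 8).
  Combine with x ≡ 8 (mod 9): since gcd(8, 9) = 1, we get a unique residue mod 72.
    Write x = 5 + 8·t and substitute into x ≡ 8 (mod 9): 8·t ≡ 8 − 5 = 3 (mod 9).
    The inverse of 8 mod 9 is 8 (since 8·8 = 64 = 7·9 + 1), so t ≡ 8·3 = 24 ≡ 6 (mod 9).
    Then x = 5 + 8·6 = 53, valid modulo lcm(8, 9) = 72: x ≡ 53 (mod 72).
  Combine with x ≡ 2 (mod 11): since gcd(72, 11) = 1, we get a unique residue mod 792.
    Write x = 53 + 72·t and substitute into x ≡ 2 (mod 11): 72·t ≡ 2 − 53 = -51 (mod 11).
    Reduce coefficients mod 11: 6·t ≡ 4 (mod 11).
    The inverse of 6 mod 11 is 2 (since 6·2 = 12 = 1·11 + 1), so t ≡ 2·4 = 8 ≡ 8 (mod 11).
    Then x = 53 + 72·8 = 629, valid modulo lcm(72, 11) = 792: x ≡ 629 (mod 792).
Verify: 629 mod 8 = 5 ✓, 629 mod 9 = 8 ✓, 629 mod 11 = 2 ✓.

x ≡ 629 (mod 792).


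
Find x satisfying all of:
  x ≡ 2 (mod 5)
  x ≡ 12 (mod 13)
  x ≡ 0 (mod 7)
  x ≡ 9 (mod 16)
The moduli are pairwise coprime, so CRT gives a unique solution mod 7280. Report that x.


Product of moduli M = 5 · 13 · 7 · 16 = 7280.
Merge one congruence at a time:
  Start: x ≡ 2 (mod 5).
  Combine with x ≡ 12 (mod 13); new modulus lcm = 65.
    Write x = 2 + 5·t and substitute into x ≡ 12 (mod 13): 5·t ≡ 12 − 2 = 10 (mod 13).
    The inverse of 5 mod 13 is 8 (since 5·8 = 40 = 3·13 + 1), so t ≡ 8·10 = 80 ≡ 2 (mod 13).
    Then x = 2 + 5·2 = 12, valid modulo lcm(5, 13) = 65: x ≡ 12 (mod 65).
  Combine with x ≡ 0 (mod 7); new modulus lcm = 455.
    Write x = 12 + 65·t and substitute into x ≡ 0 (mod 7): 65·t ≡ 0 − 12 = -12 (mod 7).
    Reduce coefficients mod 7: 2·t ≡ 2 (mod 7).
    The inverse of 2 mod 7 is 4 (since 2·4 = 8 = 1·7 + 1), so t ≡ 4·2 = 8 ≡ 1 (mod 7).
    Then x = 12 + 65·1 = 77, valid modulo lcm(65, 7) = 455: x ≡ 77 (mod 455).
  Combine with x ≡ 9 (mod 16); new modulus lcm = 7280.
    Write x = 77 + 455·t and substitute into x ≡ 9 (mod 16): 455·t ≡ 9 − 77 = -68 (mod 16).
    Reduce coefficients mod 16: 7·t ≡ 12 (mod 16).
    The inverse of 7 mod 16 is 7 (since 7·7 = 49 = 3·16 + 1), so t ≡ 7·12 = 84 ≡ 4 (mod 16).
    Then x = 77 + 455·4 = 1897, valid modulo lcm(455, 16) = 7280: x ≡ 1897 (mod 7280).
Verify against each original: 1897 mod 5 = 2, 1897 mod 13 = 12, 1897 mod 7 = 0, 1897 mod 16 = 9.

x ≡ 1897 (mod 7280).


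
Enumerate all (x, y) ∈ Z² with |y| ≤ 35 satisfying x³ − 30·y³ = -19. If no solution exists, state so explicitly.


The equation is x³ - 30y³ = -19. For fixed y, x³ = 30·y³ − 19, so a solution requires the RHS to be a perfect cube.
Strategy: iterate y from -35 to 35, compute RHS = 30·y³ − 19, and check whether it is a (positive or negative) perfect cube.
Check small values of y:
  y = 0: RHS = -19 is not a perfect cube.
  y = 1: RHS = 11 is not a perfect cube.
  y = -1: RHS = -49 is not a perfect cube.
  y = 2: RHS = 221 is not a perfect cube.
  y = -2: RHS = -259 is not a perfect cube.
  y = 3: RHS = 791 is not a perfect cube.
  y = -3: RHS = -829 is not a perfect cube.
Continuing the search up to |y| = 35 finds no solutions either.
No (x, y) in the scanned range satisfies the equation.

No integer solutions with |y| ≤ 35.


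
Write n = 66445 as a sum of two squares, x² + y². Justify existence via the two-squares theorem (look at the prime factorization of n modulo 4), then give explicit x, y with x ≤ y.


Step 1: Factor n = 66445 = 5 · 97 · 137.
Step 2: Check the mod-4 condition on each prime factor: 5 ≡ 1 (mod 4), exponent 1; 97 ≡ 1 (mod 4), exponent 1; 137 ≡ 1 (mod 4), exponent 1.
All primes ≡ 3 (mod 4) appear to even exponent (or don't appear), so by the two-squares theorem n IS expressible as a sum of two squares.
Step 3: Build a representation. Here n = 5 · 97 · 137 is a product of primes ≡ 1 (mod 4). Each prime p ≡ 1 (mod 4) is itself a sum of two squares; find a² by testing p − a² for a perfect square:
  5: 5 − 1² = 4 = 2² ⇒ 5 = 1² + 2².
  97: 97 − 1² = 96, 97 − 2² = 93, 97 − 3² = 88, 97 − 4² = 81 = 9² ⇒ 97 = 4² + 9².
  137: 137 − 1² = 136, 137 − 2² = 133, 137 − 3² = 128, 137 − 4² = 121 = 11² ⇒ 137 = 4² + 11².
  Combine using the Brahmagupta–Fibonacci identity (a² + b²)(c² + d²) = (ac − bd)² + (ad + bc)² = (ac + bd)² + (ad − bc)²:
  5 · 97 = 485: from (1² + 2²)(4² + 9²), take (1·4 − 2·9, 1·9 + 2·4) = (4 − 18, 9 + 8) = (-14, 17); dropping signs (only squares matter) gives (14, 17); check 14² + 17² = 196 + 289 = 485 ✓.
  485 · 137 = 66445: from (14² + 17²)(4² + 11²), take (14·4 − 17·11, 14·11 + 17·4) = (56 − 187, 154 + 68) = (-131, 222); dropping signs (only squares matter) gives (131, 222); check 131² + 222² = 17161 + 49284 = 66445 ✓.
Step 4: Order so x ≤ y and verify: 131² + 222² = 17161 + 49284 = 66445 = n. ✓

n = 66445 = 131² + 222² (one valid representation with x ≤ y).


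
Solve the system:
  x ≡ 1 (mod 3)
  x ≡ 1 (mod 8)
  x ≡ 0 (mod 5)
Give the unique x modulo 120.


Moduli 3, 8, 5 are pairwise coprime; by CRT there is a unique solution modulo M = 3 · 8 · 5 = 120.
Solve pairwise, accumulating the modulus:
  Start with x ≡ 1 (mod 3).
  Combine with x ≡ 1 (mod 8): since gcd(3, 8) = 1, we get a unique residue mod 24.
    Write x = 1 + 3·t and substitute into x ≡ 1 (mod 8): 3·t ≡ 1 − 1 = 0 (mod 8).
    The inverse of 3 mod 8 is 3 (since 3·3 = 9 = 1·8 + 1), so t ≡ 3·0 = 0 ≡ 0 (mod 8).
    Then x = 1 + 3·0 = 1, valid modulo lcm(3, 8) = 24: x ≡ 1 (mod 24).
  Combine with x ≡ 0 (mod 5): since gcd(24, 5) = 1, we get a unique residue mod 120.
    Write x = 1 + 24·t and substitute into x ≡ 0 (mod 5): 24·t ≡ 0 − 1 = -1 (mod 5).
    Reduce coefficients mod 5: 4·t ≡ 4 (mod 5).
    The inverse of 4 mod 5 is 4 (since 4·4 = 16 = 3·5 + 1), so t ≡ 4·4 = 16 ≡ 1 (mod 5).
    Then x = 1 + 24·1 = 25, valid modulo lcm(24, 5) = 120: x ≡ 25 (mod 120).
Verify: 25 mod 3 = 1 ✓, 25 mod 8 = 1 ✓, 25 mod 5 = 0 ✓.

x ≡ 25 (mod 120).


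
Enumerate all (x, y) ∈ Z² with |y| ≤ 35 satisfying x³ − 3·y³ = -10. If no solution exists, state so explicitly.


The equation is x³ - 3y³ = -10. For fixed y, x³ = 3·y³ − 10, so a solution requires the RHS to be a perfect cube.
Strategy: iterate y from -35 to 35, compute RHS = 3·y³ − 10, and check whether it is a (positive or negative) perfect cube.
Check small values of y:
  y = 0: RHS = -10 is not a perfect cube.
  y = 1: RHS = -7 is not a perfect cube.
  y = -1: RHS = -13 is not a perfect cube.
  y = 2: RHS = 14 is not a perfect cube.
  y = -2: RHS = -34 is not a perfect cube.
  y = 3: RHS = 71 is not a perfect cube.
  y = -3: RHS = -91 is not a perfect cube.
Continuing, at y = -9: RHS = -2197 = (-13)³ ⇒ x = -13 works.
Searching the remaining y in |y| ≤ 35 finds no further solutions.
Collected solutions: (-13, -9).

Solutions (with |y| ≤ 35): (-13, -9).
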